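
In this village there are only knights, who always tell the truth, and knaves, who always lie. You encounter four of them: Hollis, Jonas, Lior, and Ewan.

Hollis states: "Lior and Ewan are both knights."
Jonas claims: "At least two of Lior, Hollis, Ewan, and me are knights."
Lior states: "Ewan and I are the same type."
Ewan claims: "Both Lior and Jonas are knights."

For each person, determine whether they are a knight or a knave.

Consider Hollis. Suppose Hollis is a knave.
Then no assignment of the remaining roles makes every statement match its speaker's type — contradiction.
So Hollis is a knight.
Consider Jonas. Suppose Jonas is a knave.
Then no assignment of the remaining roles makes every statement match its speaker's type — contradiction.
So Jonas is a knight.
Consider Lior. Suppose Lior is a knave.
Then Hollis's statement comes out false, contradicting Hollis being a knight.
So Lior is a knight.
With that fixed, Ewan's statement is true, so Ewan is a knight.

Hollis: knight, Jonas: knight, Lior: knight, Ewan: knight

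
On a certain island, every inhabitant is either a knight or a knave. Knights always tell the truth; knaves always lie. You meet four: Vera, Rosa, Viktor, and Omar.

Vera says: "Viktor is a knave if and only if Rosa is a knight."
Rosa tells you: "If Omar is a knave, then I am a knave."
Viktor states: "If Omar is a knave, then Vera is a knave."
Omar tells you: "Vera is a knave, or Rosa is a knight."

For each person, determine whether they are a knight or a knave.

Consider Vera. Suppose Vera is a knight.
Then no assignment of the remaining roles makes every statement match its speaker's type — contradiction.
So Vera is a knave.
With that fixed, Viktor's statement is true, so Viktor is a knight.
With that fixed, Omar's statement is true, so Omar is a knight.
With that fixed, Rosa's statement is true, so Rosa is a knight.

Vera: knave, Rosa: knight, Viktor: knight, Omar: knight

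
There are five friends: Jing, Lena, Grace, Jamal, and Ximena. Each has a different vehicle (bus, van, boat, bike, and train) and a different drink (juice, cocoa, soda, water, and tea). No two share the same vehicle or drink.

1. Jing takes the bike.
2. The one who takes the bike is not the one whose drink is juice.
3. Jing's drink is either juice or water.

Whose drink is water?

With clues 1–3, Grace, Jamal, Lena, and Ximena are impossible for the one with drink water.
That leaves Jing.

Jing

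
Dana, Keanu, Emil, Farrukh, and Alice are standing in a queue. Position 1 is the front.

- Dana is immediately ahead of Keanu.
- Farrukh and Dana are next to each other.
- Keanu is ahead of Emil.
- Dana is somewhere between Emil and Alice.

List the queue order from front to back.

Alice, Farrukh, Dana, Keanu, Emil

From clue 1: Dana is in {1,2,3,4}.
From clues 1–2: Dana is in {2,3,4}.
From clues 1–3: Dana is in {2,3}.
From clues 1–4: Alice → position 1, Farrukh → position 2, Dana → position 3, Keanu → position 4, Emil → position 5.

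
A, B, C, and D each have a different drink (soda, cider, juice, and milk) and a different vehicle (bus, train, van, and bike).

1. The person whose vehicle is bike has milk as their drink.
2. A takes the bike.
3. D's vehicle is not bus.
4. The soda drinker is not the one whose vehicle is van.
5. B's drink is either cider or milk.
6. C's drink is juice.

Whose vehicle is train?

With clues 1–2, A is impossible for the one with vehicle train.
With clues 1–6, B and C are impossible for the one with vehicle train.
That leaves D.

D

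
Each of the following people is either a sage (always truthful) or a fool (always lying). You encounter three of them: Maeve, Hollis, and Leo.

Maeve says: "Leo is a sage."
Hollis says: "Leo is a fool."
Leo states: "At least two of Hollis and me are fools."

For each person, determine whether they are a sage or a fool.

Maeve: fool, Hollis: sage, Leo: fool

Consider Maeve. Suppose Maeve is a sage.
Then no assignment of the remaining roles makes every statement match its speaker's type — contradiction.
So Maeve is a fool.
Consider Hollis. Suppose Hollis is a fool.
Then whichever role Leo has, Leo's statement has the wrong truth value — contradiction.
So Hollis is a sage.
With that fixed, Leo's statement is false, so Leo is a fool.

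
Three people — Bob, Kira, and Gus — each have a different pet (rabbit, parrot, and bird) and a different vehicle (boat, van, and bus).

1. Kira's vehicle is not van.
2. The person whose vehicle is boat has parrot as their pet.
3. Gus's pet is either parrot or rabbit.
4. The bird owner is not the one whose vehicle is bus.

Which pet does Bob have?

bird

With clues 1–4, parrot and rabbit are impossible for Bob's pet.
That leaves bird.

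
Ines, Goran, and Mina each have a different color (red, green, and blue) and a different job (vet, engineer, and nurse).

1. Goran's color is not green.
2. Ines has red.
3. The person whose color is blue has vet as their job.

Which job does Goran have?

With clues 1–3, engineer and nurse are impossible for Goran's job.
That leaves vet.

vet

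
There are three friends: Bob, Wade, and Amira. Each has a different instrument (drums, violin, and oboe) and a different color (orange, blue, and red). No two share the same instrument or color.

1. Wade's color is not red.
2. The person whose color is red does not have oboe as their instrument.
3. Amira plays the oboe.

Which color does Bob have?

With clues 1–3, blue and orange are impossible for Bob's color.
That leaves red.

red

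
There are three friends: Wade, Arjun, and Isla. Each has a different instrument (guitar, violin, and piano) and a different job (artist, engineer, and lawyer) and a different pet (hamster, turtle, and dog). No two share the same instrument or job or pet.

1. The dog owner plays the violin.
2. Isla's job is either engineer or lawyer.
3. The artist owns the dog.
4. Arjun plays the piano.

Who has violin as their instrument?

Wade

With clues 1–3, Isla is impossible for the one with instrument violin.
With clues 1–4, Arjun is impossible for the one with instrument violin.
That leaves Wade.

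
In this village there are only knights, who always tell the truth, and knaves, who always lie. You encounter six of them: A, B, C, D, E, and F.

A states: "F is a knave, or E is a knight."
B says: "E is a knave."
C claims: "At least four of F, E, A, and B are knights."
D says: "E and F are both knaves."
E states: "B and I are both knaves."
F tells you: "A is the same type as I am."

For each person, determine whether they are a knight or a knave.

A: knight, B: knight, C: knave, D: knight, E: knave, F: knave

Consider A. Suppose A is a knave.
Then whichever role F has, F's statement has the wrong truth value — contradiction.
So A is a knight.
Consider B. Suppose B is a knave.
Then whichever role E has, E's statement has the wrong truth value — contradiction.
So B is a knight.
With that fixed, E's statement is false, so E is a knave.
With that fixed, C's statement is false, so C is a knave.
Consider D. Suppose D is a knave.
Then no assignment of the remaining roles makes every statement match its speaker's type — contradiction.
So D is a knight.
Consider F. Suppose F is a knight.
Then A's statement comes out false, contradicting A being a knight.
So F is a knave.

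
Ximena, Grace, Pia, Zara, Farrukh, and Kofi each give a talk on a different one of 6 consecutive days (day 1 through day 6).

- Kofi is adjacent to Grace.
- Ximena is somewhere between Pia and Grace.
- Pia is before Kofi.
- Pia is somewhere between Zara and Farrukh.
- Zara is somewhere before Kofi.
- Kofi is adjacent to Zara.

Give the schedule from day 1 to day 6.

From clues 1–2: Ximena is in {2,3,4,5}.
From clues 1–3: Ximena is in {2,3,4}.
From clues 1–4: Pia → day 2.
From clues 1–5: Ximena is in {3,4}.
From clues 1–6: Farrukh → day 1, Ximena → day 3, Zara → day 4, Kofi → day 5, Grace → day 6.

Farrukh, Pia, Ximena, Zara, Kofi, Grace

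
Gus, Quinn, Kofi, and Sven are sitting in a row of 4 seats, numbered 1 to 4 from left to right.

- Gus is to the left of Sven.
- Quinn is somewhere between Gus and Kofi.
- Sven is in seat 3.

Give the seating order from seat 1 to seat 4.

Gus, Quinn, Sven, Kofi

From clue 1: Gus is in {1,2,3}.
From clues 1–2: Gus is in {1,3}.
From clues 1–3: Gus → seat 1, Quinn → seat 2, Sven → seat 3, Kofi → seat 4.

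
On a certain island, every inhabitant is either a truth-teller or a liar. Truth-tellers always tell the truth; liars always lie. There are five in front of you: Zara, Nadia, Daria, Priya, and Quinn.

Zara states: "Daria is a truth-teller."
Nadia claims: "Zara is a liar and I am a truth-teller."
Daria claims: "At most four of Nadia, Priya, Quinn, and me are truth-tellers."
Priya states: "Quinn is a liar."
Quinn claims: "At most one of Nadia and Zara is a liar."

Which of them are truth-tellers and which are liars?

Zara: truth-teller, Nadia: liar, Daria: truth-teller, Priya: liar, Quinn: truth-teller

Regardless of anyone's role, Daria's statement is true, so Daria is a truth-teller.
With that fixed, Zara's statement is true, so Zara is a truth-teller.
With that fixed, Nadia's statement is false, so Nadia is a liar.
With that fixed, Quinn's statement is true, so Quinn is a truth-teller.
With that fixed, Priya's statement is false, so Priya is a liar.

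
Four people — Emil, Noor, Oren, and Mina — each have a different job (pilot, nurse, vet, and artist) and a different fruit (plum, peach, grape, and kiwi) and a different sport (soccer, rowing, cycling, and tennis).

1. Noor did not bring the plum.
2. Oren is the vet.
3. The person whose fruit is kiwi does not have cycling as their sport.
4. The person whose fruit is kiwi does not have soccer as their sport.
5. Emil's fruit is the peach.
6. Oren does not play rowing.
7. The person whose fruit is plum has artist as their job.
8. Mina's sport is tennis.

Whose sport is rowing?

With clues 1–6, Oren is impossible for the one with sport rowing.
With clues 1–8, Emil and Mina are impossible for the one with sport rowing.
That leaves Noor.

Noor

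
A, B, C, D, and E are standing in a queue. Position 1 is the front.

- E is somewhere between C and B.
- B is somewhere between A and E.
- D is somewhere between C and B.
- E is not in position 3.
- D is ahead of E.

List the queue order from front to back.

From clue 1: E is in {2,3,4}.
From clues 1–2: B is in {2,3,4}.
From clues 1–3: A is in {1,5}.
From clues 1–4: D → position 3.
From clues 1–5: A → position 1, B → position 2, E → position 4, C → position 5.

A, B, D, E, C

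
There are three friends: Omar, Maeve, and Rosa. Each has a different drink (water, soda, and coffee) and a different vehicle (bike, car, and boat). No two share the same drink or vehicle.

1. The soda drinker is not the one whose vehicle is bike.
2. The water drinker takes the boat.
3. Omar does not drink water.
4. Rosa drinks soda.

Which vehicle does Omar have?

With clues 1–3, boat is impossible for Omar's vehicle.
With clues 1–4, car is impossible for Omar's vehicle.
That leaves bike.

bike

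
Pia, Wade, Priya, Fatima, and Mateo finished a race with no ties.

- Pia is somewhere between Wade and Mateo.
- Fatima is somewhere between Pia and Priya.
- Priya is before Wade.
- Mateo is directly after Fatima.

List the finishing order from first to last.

From clue 1: Pia is in {2,3,4}.
From clues 1–2: Pia is in {2,4}.
From clues 1–4: Priya → place 1, Fatima → place 2, Mateo → place 3, Pia → place 4, Wade → place 5.

Priya, Fatima, Mateo, Pia, Wade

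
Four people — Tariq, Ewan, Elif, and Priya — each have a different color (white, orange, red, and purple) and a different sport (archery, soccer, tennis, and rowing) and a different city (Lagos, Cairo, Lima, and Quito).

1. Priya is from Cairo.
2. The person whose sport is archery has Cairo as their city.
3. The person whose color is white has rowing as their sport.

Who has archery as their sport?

With clues 1–2, Elif, Ewan, and Tariq are impossible for the one with sport archery.
That leaves Priya.

Priya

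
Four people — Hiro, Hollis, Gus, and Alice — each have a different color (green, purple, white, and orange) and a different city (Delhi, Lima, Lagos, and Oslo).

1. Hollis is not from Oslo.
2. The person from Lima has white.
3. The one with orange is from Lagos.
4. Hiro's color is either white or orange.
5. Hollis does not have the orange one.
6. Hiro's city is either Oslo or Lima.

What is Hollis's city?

Clue 1 rules out Oslo for Hollis's city.
With clues 1–5, Lagos is impossible for Hollis's city.
With clues 1–6, Lima is impossible for Hollis's city.
That leaves Delhi.

Delhi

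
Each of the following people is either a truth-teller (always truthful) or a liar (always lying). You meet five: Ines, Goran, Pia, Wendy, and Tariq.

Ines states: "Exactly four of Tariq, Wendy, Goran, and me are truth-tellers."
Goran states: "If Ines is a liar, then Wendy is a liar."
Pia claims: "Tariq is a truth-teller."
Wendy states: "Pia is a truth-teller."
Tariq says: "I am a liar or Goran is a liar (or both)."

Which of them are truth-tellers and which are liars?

Ines: liar, Goran: liar, Pia: truth-teller, Wendy: truth-teller, Tariq: truth-teller

Consider Ines. Suppose Ines is a truth-teller.
Then no assignment of the remaining roles makes every statement match its speaker's type — contradiction.
So Ines is a liar.
Consider Goran. Suppose Goran is a truth-teller.
Then whichever role Tariq has, Tariq's statement has the wrong truth value — contradiction.
So Goran is a liar.
With that fixed, Tariq's statement is true, so Tariq is a truth-teller.
With that fixed, Pia's statement is true, so Pia is a truth-teller.
With that fixed, Wendy's statement is true, so Wendy is a truth-teller.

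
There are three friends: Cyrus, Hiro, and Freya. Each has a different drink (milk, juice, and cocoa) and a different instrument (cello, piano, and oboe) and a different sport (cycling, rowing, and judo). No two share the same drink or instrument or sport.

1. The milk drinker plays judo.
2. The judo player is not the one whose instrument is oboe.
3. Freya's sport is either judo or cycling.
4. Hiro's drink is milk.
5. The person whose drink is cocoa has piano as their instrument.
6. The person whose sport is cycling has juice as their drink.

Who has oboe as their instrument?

Freya

With clues 1–4, Hiro is impossible for the one with instrument oboe.
With clues 1–6, Cyrus is impossible for the one with instrument oboe.
That leaves Freya.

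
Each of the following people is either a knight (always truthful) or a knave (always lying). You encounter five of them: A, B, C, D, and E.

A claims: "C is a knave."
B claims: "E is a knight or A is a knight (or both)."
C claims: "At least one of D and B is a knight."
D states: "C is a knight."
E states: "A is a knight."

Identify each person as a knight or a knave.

A: knave, B: knave, C: knight, D: knight, E: knave

Consider A. Suppose A is a knight.
Then no assignment of the remaining roles makes every statement match its speaker's type — contradiction.
So A is a knave.
With that fixed, E's statement is false, so E is a knave.
With that fixed, B's statement is false, so B is a knave.
Consider C. Suppose C is a knave.
Then A's statement comes out true, contradicting A being a knave.
So C is a knight.
With that fixed, D's statement is true, so D is a knight.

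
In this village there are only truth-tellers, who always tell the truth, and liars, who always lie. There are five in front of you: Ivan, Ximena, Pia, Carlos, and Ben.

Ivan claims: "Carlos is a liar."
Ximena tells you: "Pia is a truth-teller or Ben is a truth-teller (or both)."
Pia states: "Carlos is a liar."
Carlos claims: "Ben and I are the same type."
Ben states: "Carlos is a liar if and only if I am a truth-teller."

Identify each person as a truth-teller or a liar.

Consider Ivan. Suppose Ivan is a liar.
Then no assignment of the remaining roles makes every statement match its speaker's type — contradiction.
So Ivan is a truth-teller.
Consider Ximena. Suppose Ximena is a liar.
Then no assignment of the remaining roles makes every statement match its speaker's type — contradiction.
So Ximena is a truth-teller.
Consider Pia. Suppose Pia is a liar.
Then no assignment of the remaining roles makes every statement match its speaker's type — contradiction.
So Pia is a truth-teller.
Consider Carlos. Suppose Carlos is a truth-teller.
Then Ivan's statement comes out false, contradicting Ivan being a truth-teller.
So Carlos is a liar.
Consider Ben. Suppose Ben is a liar.
Then Carlos's statement comes out true, contradicting Carlos being a liar.
So Ben is a truth-teller.

Ivan: truth-teller, Ximena: truth-teller, Pia: truth-teller, Carlos: liar, Ben: truth-teller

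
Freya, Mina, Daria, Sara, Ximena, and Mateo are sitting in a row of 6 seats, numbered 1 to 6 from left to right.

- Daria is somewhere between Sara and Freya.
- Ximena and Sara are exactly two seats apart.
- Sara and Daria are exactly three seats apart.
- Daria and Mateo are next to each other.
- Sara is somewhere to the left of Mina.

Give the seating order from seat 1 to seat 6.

From clue 1: Daria is in {2,3,4,5}.
From clues 1–3: Ximena is in {3,4}.
From clues 1–4: Freya is in {1,6}.
From clues 1–5: Sara → seat 1, Mina → seat 2, Ximena → seat 3, Daria → seat 4, Mateo → seat 5, Freya → seat 6.

Sara, Mina, Ximena, Daria, Mateo, Freya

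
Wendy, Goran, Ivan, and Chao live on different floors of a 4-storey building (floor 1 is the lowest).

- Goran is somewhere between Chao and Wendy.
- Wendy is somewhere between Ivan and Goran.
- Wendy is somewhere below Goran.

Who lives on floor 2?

With clues 1–2, Chao and Ivan are ruled out for floor 2.
With clues 1–3, Goran is ruled out for floor 2.
So floor 2 is Wendy.

Wendy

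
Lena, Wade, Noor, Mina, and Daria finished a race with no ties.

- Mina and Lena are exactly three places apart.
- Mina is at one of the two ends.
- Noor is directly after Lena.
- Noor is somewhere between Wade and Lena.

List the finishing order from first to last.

From clue 1: Lena is in {1,2,4,5}.
From clues 1–2: Lena is in {2,4}.
From clues 1–4: Daria → place 1, Lena → place 2, Noor → place 3, Wade → place 4, Mina → place 5.

Daria, Lena, Noor, Wade, Mina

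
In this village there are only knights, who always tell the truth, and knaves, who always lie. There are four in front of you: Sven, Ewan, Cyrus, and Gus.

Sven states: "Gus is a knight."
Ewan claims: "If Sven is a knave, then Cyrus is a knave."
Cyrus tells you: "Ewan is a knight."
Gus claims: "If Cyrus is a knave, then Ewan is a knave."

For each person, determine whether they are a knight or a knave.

Sven: knight, Ewan: knight, Cyrus: knight, Gus: knight

Consider Sven. Suppose Sven is a knave.
Then no assignment of the remaining roles makes every statement match its speaker's type — contradiction.
So Sven is a knight.
With that fixed, Ewan's statement is true, so Ewan is a knight.
With that fixed, Cyrus's statement is true, so Cyrus is a knight.
With that fixed, Gus's statement is true, so Gus is a knight.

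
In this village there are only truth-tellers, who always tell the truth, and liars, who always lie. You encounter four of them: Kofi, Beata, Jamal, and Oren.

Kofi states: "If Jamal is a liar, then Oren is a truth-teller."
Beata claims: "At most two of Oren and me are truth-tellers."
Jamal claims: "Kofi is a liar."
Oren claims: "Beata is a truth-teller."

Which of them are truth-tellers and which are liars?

Kofi: truth-teller, Beata: truth-teller, Jamal: liar, Oren: truth-teller

Regardless of anyone's role, Beata's statement is true, so Beata is a truth-teller.
With that fixed, Oren's statement is true, so Oren is a truth-teller.
With that fixed, Kofi's statement is true, so Kofi is a truth-teller.
With that fixed, Jamal's statement is false, so Jamal is a liar.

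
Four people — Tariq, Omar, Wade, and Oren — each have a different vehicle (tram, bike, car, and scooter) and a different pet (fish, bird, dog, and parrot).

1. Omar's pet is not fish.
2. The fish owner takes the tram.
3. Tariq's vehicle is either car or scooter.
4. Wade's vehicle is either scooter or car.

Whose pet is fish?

Clue 1 rules out Omar for the one with pet fish.
With clues 1–3, Tariq is impossible for the one with pet fish.
With clues 1–4, Wade is impossible for the one with pet fish.
That leaves Oren.

Oren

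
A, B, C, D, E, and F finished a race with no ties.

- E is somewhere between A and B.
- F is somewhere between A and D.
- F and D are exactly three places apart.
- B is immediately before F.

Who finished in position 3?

With clues 1–3, A and D are ruled out for place 3.
With clues 1–4, C, E, and F are ruled out for place 3.
So place 3 is B.

B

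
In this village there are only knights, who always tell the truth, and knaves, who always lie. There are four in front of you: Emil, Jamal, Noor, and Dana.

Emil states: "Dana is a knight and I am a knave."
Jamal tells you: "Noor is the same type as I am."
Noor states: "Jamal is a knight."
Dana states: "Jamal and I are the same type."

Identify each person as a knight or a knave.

Consider Emil. Suppose Emil is a knight.
Then Emil's own statement would have to be true, but it can't be — contradiction.
So Emil is a knave.
Consider Jamal. Suppose Jamal is a knave.
Then whichever role Dana has, Dana's statement has the wrong truth value — contradiction.
So Jamal is a knight.
With that fixed, Noor's statement is true, so Noor is a knight.
Consider Dana. Suppose Dana is a knight.
Then Emil's statement comes out true, contradicting Emil being a knave.
So Dana is a knave.

Emil: knave, Jamal: knight, Noor: knight, Dana: knave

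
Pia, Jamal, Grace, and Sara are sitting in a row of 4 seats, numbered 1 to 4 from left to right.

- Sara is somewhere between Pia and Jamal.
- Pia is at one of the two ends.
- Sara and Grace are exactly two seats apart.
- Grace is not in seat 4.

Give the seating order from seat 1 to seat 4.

Grace, Jamal, Sara, Pia

From clue 1: Sara is in {2,3}.
From clues 1–2: Pia is in {1,4}.
From clues 1–4: Grace → seat 1, Jamal → seat 2, Sara → seat 3, Pia → seat 4.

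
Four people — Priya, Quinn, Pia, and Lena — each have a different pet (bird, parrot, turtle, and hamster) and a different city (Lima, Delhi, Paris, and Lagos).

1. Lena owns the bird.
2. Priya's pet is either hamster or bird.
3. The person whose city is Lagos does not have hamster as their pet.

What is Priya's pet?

Clue 1 rules out bird for Priya's pet.
With clues 1–2, parrot and turtle are impossible for Priya's pet.
That leaves hamster.

hamster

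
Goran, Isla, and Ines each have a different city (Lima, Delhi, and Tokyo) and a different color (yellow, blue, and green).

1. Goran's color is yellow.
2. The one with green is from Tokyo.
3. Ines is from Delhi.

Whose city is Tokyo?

Isla

With clues 1–2, Goran is impossible for the one with city Tokyo.
With clues 1–3, Ines is impossible for the one with city Tokyo.
That leaves Isla.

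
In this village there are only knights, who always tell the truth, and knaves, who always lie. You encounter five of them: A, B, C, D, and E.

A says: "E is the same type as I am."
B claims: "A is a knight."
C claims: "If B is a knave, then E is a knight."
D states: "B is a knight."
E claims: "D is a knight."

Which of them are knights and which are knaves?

A: knight, B: knight, C: knight, D: knight, E: knight

Consider A. Suppose A is a knave.
Then no assignment of the remaining roles makes every statement match its speaker's type — contradiction.
So A is a knight.
With that fixed, B's statement is true, so B is a knight.
With that fixed, C's statement is true, so C is a knight.
With that fixed, D's statement is true, so D is a knight.
With that fixed, E's statement is true, so E is a knight.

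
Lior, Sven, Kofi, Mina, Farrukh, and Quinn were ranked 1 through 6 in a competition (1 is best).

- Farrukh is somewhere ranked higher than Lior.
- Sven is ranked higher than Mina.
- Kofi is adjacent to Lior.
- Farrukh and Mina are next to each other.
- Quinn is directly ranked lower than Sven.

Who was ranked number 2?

With clues 1–4, Kofi and Lior are ruled out for rank 2.
With clues 1–5, Farrukh, Mina, and Sven are ruled out for rank 2.
So rank 2 is Quinn.

Quinn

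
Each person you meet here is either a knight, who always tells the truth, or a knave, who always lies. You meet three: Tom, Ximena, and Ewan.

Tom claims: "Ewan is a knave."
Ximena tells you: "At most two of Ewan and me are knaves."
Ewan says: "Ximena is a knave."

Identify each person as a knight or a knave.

Tom: knight, Ximena: knight, Ewan: knave

Regardless of anyone's role, Ximena's statement is true, so Ximena is a knight.
With that fixed, Ewan's statement is false, so Ewan is a knave.
With that fixed, Tom's statement is true, so Tom is a knight.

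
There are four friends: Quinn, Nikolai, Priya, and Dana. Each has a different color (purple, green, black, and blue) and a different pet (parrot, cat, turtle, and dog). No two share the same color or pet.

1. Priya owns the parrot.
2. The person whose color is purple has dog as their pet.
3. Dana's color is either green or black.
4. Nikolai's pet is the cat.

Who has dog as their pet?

Clue 1 rules out Priya for the one with pet dog.
With clues 1–3, Dana is impossible for the one with pet dog.
With clues 1–4, Nikolai is impossible for the one with pet dog.
That leaves Quinn.

Quinn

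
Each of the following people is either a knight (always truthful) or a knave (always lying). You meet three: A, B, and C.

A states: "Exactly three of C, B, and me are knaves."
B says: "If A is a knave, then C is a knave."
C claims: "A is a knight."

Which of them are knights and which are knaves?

Consider A. Suppose A is a knight.
Then A's own statement would have to be true, but it can't be — contradiction.
So A is a knave.
With that fixed, C's statement is false, so C is a knave.
With that fixed, B's statement is true, so B is a knight.

A: knave, B: knight, C: knave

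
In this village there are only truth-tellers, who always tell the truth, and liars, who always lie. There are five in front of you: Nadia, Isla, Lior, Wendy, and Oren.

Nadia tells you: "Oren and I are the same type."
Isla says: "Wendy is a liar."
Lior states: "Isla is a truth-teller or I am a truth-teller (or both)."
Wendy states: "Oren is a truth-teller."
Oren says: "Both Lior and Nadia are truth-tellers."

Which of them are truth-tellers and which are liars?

Nadia: truth-teller, Isla: liar, Lior: truth-teller, Wendy: truth-teller, Oren: truth-teller

Consider Nadia. Suppose Nadia is a liar.
Then no assignment of the remaining roles makes every statement match its speaker's type — contradiction.
So Nadia is a truth-teller.
Consider Isla. Suppose Isla is a truth-teller.
Then no assignment of the remaining roles makes every statement match its speaker's type — contradiction.
So Isla is a liar.
Consider Lior. Suppose Lior is a liar.
Then no assignment of the remaining roles makes every statement match its speaker's type — contradiction.
So Lior is a truth-teller.
With that fixed, Oren's statement is true, so Oren is a truth-teller.
With that fixed, Wendy's statement is true, so Wendy is a truth-teller.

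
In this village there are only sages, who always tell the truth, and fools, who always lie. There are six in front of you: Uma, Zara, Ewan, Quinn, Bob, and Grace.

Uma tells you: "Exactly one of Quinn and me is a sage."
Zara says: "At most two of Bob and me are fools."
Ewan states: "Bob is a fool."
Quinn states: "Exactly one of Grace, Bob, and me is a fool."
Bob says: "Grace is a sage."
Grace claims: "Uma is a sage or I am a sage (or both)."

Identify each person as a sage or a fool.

Regardless of anyone's role, Zara's statement is true, so Zara is a sage.
Consider Uma. Suppose Uma is a sage.
Then no assignment of the remaining roles makes every statement match its speaker's type — contradiction.
So Uma is a fool.
Consider Ewan. Suppose Ewan is a fool.
Then no assignment of the remaining roles makes every statement match its speaker's type — contradiction.
So Ewan is a sage.
Consider Quinn. Suppose Quinn is a sage.
Then Uma's statement comes out true, contradicting Uma being a fool.
So Quinn is a fool.
Consider Bob. Suppose Bob is a sage.
Then Ewan's statement comes out false, contradicting Ewan being a sage.
So Bob is a fool.
Consider Grace. Suppose Grace is a sage.
Then Bob's statement comes out true, contradicting Bob being a fool.
So Grace is a fool.

Uma: fool, Zara: sage, Ewan: sage, Quinn: fool, Bob: fool, Grace: fool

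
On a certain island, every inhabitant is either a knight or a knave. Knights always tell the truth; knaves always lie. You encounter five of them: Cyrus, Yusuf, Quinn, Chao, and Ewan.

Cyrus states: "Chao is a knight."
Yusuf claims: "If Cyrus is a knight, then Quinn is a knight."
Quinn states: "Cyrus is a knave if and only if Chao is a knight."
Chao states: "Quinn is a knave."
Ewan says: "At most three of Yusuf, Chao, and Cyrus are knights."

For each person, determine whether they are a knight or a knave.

Regardless of anyone's role, Ewan's statement is true, so Ewan is a knight.
Consider Cyrus. Suppose Cyrus is a knave.
Then no assignment of the remaining roles makes every statement match its speaker's type — contradiction.
So Cyrus is a knight.
Consider Yusuf. Suppose Yusuf is a knight.
Then no assignment of the remaining roles makes every statement match its speaker's type — contradiction.
So Yusuf is a knave.
Consider Quinn. Suppose Quinn is a knight.
Then Yusuf's statement comes out true, contradicting Yusuf being a knave.
So Quinn is a knave.
With that fixed, Chao's statement is true, so Chao is a knight.

Cyrus: knight, Yusuf: knave, Quinn: knave, Chao: knight, Ewan: knight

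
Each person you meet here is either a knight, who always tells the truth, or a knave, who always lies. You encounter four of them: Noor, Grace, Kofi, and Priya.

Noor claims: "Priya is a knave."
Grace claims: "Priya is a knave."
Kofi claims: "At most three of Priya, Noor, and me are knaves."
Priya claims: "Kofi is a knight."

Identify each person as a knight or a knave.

Noor: knave, Grace: knave, Kofi: knight, Priya: knight

Regardless of anyone's role, Kofi's statement is true, so Kofi is a knight.
With that fixed, Priya's statement is true, so Priya is a knight.
With that fixed, Noor's statement is false, so Noor is a knave.
With that fixed, Grace's statement is false, so Grace is a knave.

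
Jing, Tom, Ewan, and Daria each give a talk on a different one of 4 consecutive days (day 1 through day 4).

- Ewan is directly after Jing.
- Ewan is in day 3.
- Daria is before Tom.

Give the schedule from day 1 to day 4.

From clue 1: Jing is in {1,2,3}.
From clues 1–2: Jing → day 2, Ewan → day 3.
From clues 1–3: Daria → day 1, Tom → day 4.

Daria, Jing, Ewan, Tom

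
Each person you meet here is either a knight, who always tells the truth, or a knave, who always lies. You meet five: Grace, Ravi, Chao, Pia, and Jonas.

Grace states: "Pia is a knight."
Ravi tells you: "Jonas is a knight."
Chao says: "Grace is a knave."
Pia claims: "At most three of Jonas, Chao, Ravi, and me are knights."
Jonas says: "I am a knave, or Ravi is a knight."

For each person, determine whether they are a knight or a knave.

Consider Grace. Suppose Grace is a knave.
Then no assignment of the remaining roles makes every statement match its speaker's type — contradiction.
So Grace is a knight.
With that fixed, Chao's statement is false, so Chao is a knave.
With that fixed, Pia's statement is true, so Pia is a knight.
Consider Ravi. Suppose Ravi is a knave.
Then whichever role Jonas has, Jonas's statement has the wrong truth value — contradiction.
So Ravi is a knight.
With that fixed, Jonas's statement is true, so Jonas is a knight.

Grace: knight, Ravi: knight, Chao: knave, Pia: knight, Jonas: knight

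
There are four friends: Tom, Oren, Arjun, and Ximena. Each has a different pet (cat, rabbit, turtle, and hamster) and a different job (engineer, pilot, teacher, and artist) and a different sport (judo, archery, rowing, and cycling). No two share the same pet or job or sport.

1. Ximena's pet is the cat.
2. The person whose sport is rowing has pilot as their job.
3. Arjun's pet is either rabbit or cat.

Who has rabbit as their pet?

Arjun

Clue 1 rules out Ximena for the one with pet rabbit.
With clues 1–3, Oren and Tom are impossible for the one with pet rabbit.
That leaves Arjun.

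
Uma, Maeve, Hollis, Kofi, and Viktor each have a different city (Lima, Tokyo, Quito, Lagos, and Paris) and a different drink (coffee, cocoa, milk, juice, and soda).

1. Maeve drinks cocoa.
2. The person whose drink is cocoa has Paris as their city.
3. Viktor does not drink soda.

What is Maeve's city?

With clues 1–2, Lagos, Lima, Quito, and Tokyo are impossible for Maeve's city.
That leaves Paris.

Paris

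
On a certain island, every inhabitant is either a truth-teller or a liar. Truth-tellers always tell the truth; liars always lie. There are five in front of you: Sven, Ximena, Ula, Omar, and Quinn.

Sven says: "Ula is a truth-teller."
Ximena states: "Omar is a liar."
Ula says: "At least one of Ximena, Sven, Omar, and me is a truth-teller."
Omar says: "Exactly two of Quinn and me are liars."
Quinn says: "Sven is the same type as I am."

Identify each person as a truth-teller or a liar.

Sven: truth-teller, Ximena: truth-teller, Ula: truth-teller, Omar: liar, Quinn: truth-teller

Consider Sven. Suppose Sven is a liar.
Then whichever role Quinn has, Quinn's statement has the wrong truth value — contradiction.
So Sven is a truth-teller.
With that fixed, Ula's statement is true, so Ula is a truth-teller.
Consider Ximena. Suppose Ximena is a liar.
Then no assignment of the remaining roles makes every statement match its speaker's type — contradiction.
So Ximena is a truth-teller.
Consider Omar. Suppose Omar is a truth-teller.
Then Ximena's statement comes out false, contradicting Ximena being a truth-teller.
So Omar is a liar.
Consider Quinn. Suppose Quinn is a liar.
Then Omar's statement comes out true, contradicting Omar being a liar.
So Quinn is a truth-teller.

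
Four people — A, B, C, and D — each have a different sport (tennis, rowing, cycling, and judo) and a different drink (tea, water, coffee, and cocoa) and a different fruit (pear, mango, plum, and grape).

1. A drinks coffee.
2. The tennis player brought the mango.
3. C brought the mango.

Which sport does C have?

With clues 1–3, cycling, judo, and rowing are impossible for C's sport.
That leaves tennis.

tennis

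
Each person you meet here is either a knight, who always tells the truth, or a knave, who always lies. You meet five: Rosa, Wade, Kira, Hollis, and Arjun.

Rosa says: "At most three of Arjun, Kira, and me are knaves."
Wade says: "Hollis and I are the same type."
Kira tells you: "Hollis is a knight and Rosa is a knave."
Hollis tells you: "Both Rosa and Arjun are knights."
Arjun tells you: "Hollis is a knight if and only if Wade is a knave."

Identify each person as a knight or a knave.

Regardless of anyone's role, Rosa's statement is true, so Rosa is a knight.
With that fixed, Kira's statement is false, so Kira is a knave.
Consider Wade. Suppose Wade is a knight.
Then no assignment of the remaining roles makes every statement match its speaker's type — contradiction.
So Wade is a knave.
Consider Hollis. Suppose Hollis is a knave.
Then Wade's statement comes out true, contradicting Wade being a knave.
So Hollis is a knight.
With that fixed, Arjun's statement is true, so Arjun is a knight.

Rosa: knight, Wade: knave, Kira: knave, Hollis: knight, Arjun: knight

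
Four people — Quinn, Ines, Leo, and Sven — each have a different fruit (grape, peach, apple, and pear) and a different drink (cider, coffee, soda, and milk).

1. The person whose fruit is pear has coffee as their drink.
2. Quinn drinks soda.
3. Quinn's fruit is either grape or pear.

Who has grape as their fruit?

Quinn

With clues 1–3, Ines, Leo, and Sven are impossible for the one with fruit grape.
That leaves Quinn.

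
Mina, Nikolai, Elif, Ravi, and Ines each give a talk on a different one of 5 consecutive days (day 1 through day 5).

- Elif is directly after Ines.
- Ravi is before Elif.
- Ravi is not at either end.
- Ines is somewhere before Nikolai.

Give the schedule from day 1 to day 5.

From clue 1: Elif is in {2,3,4,5}.
From clues 1–2: Elif is in {3,4,5}.
From clues 1–3: Elif is in {4,5}.
From clues 1–4: Mina → day 1, Ravi → day 2, Ines → day 3, Elif → day 4, Nikolai → day 5.

Mina, Ravi, Ines, Elif, Nikolai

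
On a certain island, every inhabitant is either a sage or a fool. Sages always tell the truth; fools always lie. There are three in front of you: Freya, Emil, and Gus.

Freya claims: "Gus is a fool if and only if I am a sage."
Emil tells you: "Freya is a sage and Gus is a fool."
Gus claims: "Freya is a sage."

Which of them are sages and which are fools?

Consider Freya. Suppose Freya is a sage.
Then no assignment of the remaining roles makes every statement match its speaker's type — contradiction.
So Freya is a fool.
With that fixed, Emil's statement is false, so Emil is a fool.
With that fixed, Gus's statement is false, so Gus is a fool.

Freya: fool, Emil: fool, Gus: fool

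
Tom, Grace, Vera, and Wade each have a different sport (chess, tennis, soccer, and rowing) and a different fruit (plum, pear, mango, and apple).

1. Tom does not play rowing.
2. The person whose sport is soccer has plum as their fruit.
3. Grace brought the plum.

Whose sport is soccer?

Grace

With clues 1–3, Tom, Vera, and Wade are impossible for the one with sport soccer.
That leaves Grace.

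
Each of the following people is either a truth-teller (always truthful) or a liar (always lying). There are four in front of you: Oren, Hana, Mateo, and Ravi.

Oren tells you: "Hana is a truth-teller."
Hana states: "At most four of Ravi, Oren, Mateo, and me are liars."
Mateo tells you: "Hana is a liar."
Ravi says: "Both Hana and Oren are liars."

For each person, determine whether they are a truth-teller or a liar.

Oren: truth-teller, Hana: truth-teller, Mateo: liar, Ravi: liar

Regardless of anyone's role, Hana's statement is true, so Hana is a truth-teller.
With that fixed, Mateo's statement is false, so Mateo is a liar.
With that fixed, Ravi's statement is false, so Ravi is a liar.
With that fixed, Oren's statement is true, so Oren is a truth-teller.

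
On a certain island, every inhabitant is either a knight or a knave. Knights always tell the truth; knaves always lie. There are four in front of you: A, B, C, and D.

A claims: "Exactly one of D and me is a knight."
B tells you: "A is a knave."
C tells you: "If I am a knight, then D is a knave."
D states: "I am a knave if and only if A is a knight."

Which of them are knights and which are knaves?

A: knave, B: knight, C: knight, D: knave

Consider A. Suppose A is a knight.
Then whichever role D has, D's statement has the wrong truth value — contradiction.
So A is a knave.
With that fixed, B's statement is true, so B is a knight.
Consider C. Suppose C is a knave.
Then C's own statement would have to be false, but it can't be — contradiction.
So C is a knight.
Consider D. Suppose D is a knight.
Then A's statement comes out true, contradicting A being a knave.
So D is a knave.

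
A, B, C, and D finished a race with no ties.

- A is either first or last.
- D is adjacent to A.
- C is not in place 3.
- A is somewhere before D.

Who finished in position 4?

With clues 1–2, D is ruled out for place 4.
With clues 1–3, B is ruled out for place 4.
With clues 1–4, A is ruled out for place 4.
So place 4 is C.

C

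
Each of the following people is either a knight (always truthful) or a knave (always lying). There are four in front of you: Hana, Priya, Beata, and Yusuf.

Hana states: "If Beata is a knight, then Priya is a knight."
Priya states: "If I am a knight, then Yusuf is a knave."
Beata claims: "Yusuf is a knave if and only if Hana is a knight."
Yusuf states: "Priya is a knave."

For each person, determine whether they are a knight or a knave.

Hana: knight, Priya: knight, Beata: knight, Yusuf: knave

Consider Hana. Suppose Hana is a knave.
Then no assignment of the remaining roles makes every statement match its speaker's type — contradiction.
So Hana is a knight.
Consider Priya. Suppose Priya is a knave.
Then Priya's own statement would have to be false, but it can't be — contradiction.
So Priya is a knight.
With that fixed, Yusuf's statement is false, so Yusuf is a knave.
With that fixed, Beata's statement is true, so Beata is a knight.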